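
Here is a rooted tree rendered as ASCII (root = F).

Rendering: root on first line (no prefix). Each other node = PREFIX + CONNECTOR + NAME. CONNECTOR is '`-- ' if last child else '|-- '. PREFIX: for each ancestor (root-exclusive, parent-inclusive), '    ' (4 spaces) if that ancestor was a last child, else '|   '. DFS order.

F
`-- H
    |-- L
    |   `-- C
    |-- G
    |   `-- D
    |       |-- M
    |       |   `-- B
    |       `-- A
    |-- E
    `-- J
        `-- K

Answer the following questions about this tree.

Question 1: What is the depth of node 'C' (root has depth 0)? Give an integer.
Path from root to C: F -> H -> L -> C
Depth = number of edges = 3

Answer: 3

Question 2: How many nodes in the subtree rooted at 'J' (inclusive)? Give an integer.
Answer: 2

Derivation:
Subtree rooted at J contains: J, K
Count = 2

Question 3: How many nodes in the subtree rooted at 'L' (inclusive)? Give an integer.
Answer: 2

Derivation:
Subtree rooted at L contains: C, L
Count = 2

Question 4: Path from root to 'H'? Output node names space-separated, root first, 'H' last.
Answer: F H

Derivation:
Walk down from root: F -> H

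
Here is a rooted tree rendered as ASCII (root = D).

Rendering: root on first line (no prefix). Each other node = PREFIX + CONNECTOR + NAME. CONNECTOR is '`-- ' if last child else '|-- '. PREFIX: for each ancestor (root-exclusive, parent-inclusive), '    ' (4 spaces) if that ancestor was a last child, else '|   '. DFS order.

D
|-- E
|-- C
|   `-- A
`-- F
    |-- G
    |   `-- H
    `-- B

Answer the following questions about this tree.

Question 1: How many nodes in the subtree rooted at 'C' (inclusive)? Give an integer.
Subtree rooted at C contains: A, C
Count = 2

Answer: 2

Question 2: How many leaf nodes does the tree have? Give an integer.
Answer: 4

Derivation:
Leaves (nodes with no children): A, B, E, H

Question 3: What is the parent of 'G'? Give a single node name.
Answer: F

Derivation:
Scan adjacency: G appears as child of F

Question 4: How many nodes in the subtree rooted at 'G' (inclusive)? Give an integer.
Subtree rooted at G contains: G, H
Count = 2

Answer: 2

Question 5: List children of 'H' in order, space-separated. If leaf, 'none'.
Node H's children (from adjacency): (leaf)

Answer: none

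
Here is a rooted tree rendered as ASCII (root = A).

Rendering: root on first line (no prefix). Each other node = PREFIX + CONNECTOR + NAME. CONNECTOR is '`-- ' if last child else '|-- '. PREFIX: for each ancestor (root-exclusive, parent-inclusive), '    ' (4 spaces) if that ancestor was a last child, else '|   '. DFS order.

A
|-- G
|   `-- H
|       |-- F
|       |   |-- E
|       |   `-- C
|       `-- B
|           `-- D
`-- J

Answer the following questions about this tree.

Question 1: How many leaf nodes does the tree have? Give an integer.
Answer: 4

Derivation:
Leaves (nodes with no children): C, D, E, J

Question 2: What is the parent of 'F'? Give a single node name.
Answer: H

Derivation:
Scan adjacency: F appears as child of H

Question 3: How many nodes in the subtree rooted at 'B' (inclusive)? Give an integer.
Subtree rooted at B contains: B, D
Count = 2

Answer: 2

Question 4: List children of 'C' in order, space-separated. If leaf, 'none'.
Node C's children (from adjacency): (leaf)

Answer: none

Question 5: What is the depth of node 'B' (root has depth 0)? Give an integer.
Path from root to B: A -> G -> H -> B
Depth = number of edges = 3

Answer: 3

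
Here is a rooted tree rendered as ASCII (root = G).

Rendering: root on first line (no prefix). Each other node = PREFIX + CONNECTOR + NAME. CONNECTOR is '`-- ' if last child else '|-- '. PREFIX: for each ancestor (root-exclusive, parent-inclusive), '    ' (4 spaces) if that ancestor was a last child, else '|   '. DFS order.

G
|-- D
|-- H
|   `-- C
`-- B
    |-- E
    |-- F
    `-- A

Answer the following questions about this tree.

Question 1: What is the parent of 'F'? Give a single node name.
Scan adjacency: F appears as child of B

Answer: B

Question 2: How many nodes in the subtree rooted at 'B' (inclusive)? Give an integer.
Subtree rooted at B contains: A, B, E, F
Count = 4

Answer: 4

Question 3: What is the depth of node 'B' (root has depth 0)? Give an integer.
Path from root to B: G -> B
Depth = number of edges = 1

Answer: 1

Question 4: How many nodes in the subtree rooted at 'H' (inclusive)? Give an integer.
Subtree rooted at H contains: C, H
Count = 2

Answer: 2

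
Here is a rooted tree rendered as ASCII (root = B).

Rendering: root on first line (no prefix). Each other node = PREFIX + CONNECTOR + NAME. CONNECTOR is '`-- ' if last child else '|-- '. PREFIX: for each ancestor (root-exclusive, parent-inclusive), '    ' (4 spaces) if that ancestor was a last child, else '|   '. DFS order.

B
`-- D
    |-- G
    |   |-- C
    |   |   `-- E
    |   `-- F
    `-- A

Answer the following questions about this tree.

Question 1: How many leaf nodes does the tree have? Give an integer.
Answer: 3

Derivation:
Leaves (nodes with no children): A, E, F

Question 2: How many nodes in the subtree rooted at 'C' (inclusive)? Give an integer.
Answer: 2

Derivation:
Subtree rooted at C contains: C, E
Count = 2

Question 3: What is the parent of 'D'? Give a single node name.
Answer: B

Derivation:
Scan adjacency: D appears as child of B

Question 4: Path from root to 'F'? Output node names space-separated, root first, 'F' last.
Answer: B D G F

Derivation:
Walk down from root: B -> D -> G -> F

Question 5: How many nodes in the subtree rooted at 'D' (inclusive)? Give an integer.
Subtree rooted at D contains: A, C, D, E, F, G
Count = 6

Answer: 6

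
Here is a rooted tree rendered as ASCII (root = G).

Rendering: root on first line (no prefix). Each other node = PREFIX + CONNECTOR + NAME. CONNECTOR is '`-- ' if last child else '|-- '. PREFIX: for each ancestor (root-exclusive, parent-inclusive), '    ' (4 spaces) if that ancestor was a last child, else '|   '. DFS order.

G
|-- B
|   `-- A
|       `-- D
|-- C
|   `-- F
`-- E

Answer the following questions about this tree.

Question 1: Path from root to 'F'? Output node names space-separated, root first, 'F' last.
Answer: G C F

Derivation:
Walk down from root: G -> C -> F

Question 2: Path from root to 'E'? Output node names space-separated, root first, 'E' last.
Walk down from root: G -> E

Answer: G E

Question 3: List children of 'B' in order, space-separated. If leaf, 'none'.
Node B's children (from adjacency): A

Answer: A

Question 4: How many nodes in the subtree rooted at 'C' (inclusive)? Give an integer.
Subtree rooted at C contains: C, F
Count = 2

Answer: 2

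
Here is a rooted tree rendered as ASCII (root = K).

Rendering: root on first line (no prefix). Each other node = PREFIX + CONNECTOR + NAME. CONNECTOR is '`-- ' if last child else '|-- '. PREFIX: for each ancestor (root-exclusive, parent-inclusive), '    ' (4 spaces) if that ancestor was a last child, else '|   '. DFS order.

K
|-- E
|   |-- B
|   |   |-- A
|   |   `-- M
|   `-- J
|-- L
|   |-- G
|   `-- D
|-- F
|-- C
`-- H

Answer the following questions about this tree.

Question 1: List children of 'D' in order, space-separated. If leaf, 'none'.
Node D's children (from adjacency): (leaf)

Answer: none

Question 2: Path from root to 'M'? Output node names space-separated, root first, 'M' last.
Answer: K E B M

Derivation:
Walk down from root: K -> E -> B -> M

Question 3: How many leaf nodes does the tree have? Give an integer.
Answer: 8

Derivation:
Leaves (nodes with no children): A, C, D, F, G, H, J, M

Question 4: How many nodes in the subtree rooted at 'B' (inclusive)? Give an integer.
Subtree rooted at B contains: A, B, M
Count = 3

Answer: 3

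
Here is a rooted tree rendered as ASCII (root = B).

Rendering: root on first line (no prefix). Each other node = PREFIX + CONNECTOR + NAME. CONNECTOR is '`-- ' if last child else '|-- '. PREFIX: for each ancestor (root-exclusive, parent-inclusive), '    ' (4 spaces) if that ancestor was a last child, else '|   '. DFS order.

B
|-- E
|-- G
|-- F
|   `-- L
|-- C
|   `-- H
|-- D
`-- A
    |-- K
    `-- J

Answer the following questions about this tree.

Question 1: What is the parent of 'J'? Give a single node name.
Scan adjacency: J appears as child of A

Answer: A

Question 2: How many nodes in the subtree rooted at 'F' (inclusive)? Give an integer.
Answer: 2

Derivation:
Subtree rooted at F contains: F, L
Count = 2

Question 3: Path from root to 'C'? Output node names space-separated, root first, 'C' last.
Answer: B C

Derivation:
Walk down from root: B -> C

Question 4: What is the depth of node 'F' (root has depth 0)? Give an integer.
Answer: 1

Derivation:
Path from root to F: B -> F
Depth = number of edges = 1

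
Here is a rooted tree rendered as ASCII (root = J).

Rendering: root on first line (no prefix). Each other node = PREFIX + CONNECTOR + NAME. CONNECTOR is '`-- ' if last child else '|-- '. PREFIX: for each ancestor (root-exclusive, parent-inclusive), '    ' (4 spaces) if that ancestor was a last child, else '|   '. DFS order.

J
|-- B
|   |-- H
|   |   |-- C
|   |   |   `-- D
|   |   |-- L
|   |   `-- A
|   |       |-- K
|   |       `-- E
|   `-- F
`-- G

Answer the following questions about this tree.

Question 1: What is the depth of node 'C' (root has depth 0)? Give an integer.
Path from root to C: J -> B -> H -> C
Depth = number of edges = 3

Answer: 3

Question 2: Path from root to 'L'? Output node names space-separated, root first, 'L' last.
Answer: J B H L

Derivation:
Walk down from root: J -> B -> H -> L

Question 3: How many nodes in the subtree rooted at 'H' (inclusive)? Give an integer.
Answer: 7

Derivation:
Subtree rooted at H contains: A, C, D, E, H, K, L
Count = 7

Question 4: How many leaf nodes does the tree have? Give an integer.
Leaves (nodes with no children): D, E, F, G, K, L

Answer: 6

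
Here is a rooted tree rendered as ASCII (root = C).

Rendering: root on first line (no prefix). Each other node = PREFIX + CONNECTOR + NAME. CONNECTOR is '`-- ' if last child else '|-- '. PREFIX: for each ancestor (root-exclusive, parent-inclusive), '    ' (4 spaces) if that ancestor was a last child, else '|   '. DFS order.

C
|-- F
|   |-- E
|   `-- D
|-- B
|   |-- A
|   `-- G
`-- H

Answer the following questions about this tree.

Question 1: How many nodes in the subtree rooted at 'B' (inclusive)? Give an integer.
Subtree rooted at B contains: A, B, G
Count = 3

Answer: 3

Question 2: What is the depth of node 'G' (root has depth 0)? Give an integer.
Path from root to G: C -> B -> G
Depth = number of edges = 2

Answer: 2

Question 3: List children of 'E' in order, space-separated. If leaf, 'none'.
Node E's children (from adjacency): (leaf)

Answer: none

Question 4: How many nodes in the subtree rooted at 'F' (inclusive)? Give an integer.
Subtree rooted at F contains: D, E, F
Count = 3

Answer: 3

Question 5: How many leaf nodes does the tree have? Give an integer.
Leaves (nodes with no children): A, D, E, G, H

Answer: 5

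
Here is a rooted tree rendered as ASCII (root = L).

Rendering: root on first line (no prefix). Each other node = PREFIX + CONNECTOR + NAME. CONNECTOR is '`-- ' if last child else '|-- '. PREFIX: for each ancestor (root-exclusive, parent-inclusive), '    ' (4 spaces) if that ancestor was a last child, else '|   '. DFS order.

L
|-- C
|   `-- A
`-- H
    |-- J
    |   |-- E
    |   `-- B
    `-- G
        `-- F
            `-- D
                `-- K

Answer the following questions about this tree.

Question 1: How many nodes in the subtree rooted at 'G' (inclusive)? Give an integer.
Subtree rooted at G contains: D, F, G, K
Count = 4

Answer: 4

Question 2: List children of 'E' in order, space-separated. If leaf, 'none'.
Node E's children (from adjacency): (leaf)

Answer: none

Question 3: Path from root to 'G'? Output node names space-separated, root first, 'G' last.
Answer: L H G

Derivation:
Walk down from root: L -> H -> G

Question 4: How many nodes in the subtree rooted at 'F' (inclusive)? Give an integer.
Subtree rooted at F contains: D, F, K
Count = 3

Answer: 3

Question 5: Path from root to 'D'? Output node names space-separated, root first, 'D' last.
Answer: L H G F D

Derivation:
Walk down from root: L -> H -> G -> F -> D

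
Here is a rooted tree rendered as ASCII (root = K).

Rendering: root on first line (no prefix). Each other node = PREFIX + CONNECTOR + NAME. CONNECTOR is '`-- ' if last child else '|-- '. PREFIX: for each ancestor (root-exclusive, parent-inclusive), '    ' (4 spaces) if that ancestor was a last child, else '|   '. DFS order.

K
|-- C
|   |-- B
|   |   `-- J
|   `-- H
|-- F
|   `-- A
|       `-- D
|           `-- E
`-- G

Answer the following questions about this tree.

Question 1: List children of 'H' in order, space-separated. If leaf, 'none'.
Node H's children (from adjacency): (leaf)

Answer: none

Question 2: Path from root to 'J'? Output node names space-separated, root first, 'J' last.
Walk down from root: K -> C -> B -> J

Answer: K C B J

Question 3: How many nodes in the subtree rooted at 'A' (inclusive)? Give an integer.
Subtree rooted at A contains: A, D, E
Count = 3

Answer: 3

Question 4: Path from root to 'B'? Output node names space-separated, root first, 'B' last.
Answer: K C B

Derivation:
Walk down from root: K -> C -> B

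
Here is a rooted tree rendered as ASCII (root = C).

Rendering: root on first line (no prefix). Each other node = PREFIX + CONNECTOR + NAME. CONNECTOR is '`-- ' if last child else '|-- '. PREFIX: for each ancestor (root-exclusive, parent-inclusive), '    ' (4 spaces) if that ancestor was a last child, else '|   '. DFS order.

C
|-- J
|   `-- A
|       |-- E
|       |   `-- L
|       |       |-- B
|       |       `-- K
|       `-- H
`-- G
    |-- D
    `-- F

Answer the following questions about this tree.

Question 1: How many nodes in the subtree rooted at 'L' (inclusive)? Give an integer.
Subtree rooted at L contains: B, K, L
Count = 3

Answer: 3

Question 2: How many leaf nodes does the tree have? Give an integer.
Answer: 5

Derivation:
Leaves (nodes with no children): B, D, F, H, K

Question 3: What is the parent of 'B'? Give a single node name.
Scan adjacency: B appears as child of L

Answer: L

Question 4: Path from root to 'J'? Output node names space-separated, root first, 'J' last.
Answer: C J

Derivation:
Walk down from root: C -> J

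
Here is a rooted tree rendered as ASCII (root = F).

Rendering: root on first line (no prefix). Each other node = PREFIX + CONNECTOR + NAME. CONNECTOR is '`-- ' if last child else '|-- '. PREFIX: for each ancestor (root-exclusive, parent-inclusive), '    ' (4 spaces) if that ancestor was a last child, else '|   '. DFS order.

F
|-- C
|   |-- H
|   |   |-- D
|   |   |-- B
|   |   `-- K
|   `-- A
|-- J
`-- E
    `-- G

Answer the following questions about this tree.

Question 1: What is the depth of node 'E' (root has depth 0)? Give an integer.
Answer: 1

Derivation:
Path from root to E: F -> E
Depth = number of edges = 1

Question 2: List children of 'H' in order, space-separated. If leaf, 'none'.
Node H's children (from adjacency): D, B, K

Answer: D B K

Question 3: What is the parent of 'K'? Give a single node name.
Scan adjacency: K appears as child of H

Answer: H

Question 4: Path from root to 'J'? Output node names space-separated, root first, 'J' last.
Answer: F J

Derivation:
Walk down from root: F -> J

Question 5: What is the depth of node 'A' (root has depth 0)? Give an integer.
Path from root to A: F -> C -> A
Depth = number of edges = 2

Answer: 2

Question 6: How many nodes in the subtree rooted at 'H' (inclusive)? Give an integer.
Subtree rooted at H contains: B, D, H, K
Count = 4

Answer: 4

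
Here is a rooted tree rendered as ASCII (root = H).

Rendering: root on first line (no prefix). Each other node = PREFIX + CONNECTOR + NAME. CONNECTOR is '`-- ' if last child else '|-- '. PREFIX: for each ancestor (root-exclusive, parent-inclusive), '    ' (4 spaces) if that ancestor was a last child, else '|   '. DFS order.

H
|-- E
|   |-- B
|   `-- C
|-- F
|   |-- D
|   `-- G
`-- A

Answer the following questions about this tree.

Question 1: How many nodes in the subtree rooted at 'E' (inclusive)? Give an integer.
Answer: 3

Derivation:
Subtree rooted at E contains: B, C, E
Count = 3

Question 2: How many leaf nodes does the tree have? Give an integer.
Leaves (nodes with no children): A, B, C, D, G

Answer: 5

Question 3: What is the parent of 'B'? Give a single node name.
Answer: E

Derivation:
Scan adjacency: B appears as child of E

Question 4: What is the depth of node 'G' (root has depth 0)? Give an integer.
Path from root to G: H -> F -> G
Depth = number of edges = 2

Answer: 2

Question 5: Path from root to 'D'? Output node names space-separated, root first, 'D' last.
Answer: H F D

Derivation:
Walk down from root: H -> F -> D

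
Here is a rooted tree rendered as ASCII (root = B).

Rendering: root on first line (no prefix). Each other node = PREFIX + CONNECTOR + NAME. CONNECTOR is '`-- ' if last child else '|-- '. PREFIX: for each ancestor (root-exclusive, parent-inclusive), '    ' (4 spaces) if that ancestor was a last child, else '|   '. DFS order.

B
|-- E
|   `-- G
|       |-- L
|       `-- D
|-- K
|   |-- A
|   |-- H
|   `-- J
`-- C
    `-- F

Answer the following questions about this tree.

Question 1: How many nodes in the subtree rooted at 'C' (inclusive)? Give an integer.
Answer: 2

Derivation:
Subtree rooted at C contains: C, F
Count = 2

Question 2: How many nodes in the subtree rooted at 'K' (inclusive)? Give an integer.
Answer: 4

Derivation:
Subtree rooted at K contains: A, H, J, K
Count = 4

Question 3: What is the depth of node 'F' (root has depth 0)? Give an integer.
Answer: 2

Derivation:
Path from root to F: B -> C -> F
Depth = number of edges = 2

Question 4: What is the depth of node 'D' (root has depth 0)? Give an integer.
Path from root to D: B -> E -> G -> D
Depth = number of edges = 3

Answer: 3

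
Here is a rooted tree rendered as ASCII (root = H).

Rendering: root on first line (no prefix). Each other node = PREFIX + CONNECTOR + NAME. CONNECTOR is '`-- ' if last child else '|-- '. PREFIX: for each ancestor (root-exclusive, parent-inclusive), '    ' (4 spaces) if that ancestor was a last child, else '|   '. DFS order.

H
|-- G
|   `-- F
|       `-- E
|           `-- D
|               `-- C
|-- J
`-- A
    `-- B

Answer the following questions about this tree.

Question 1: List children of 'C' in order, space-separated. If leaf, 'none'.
Node C's children (from adjacency): (leaf)

Answer: none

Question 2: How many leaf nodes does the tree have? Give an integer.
Leaves (nodes with no children): B, C, J

Answer: 3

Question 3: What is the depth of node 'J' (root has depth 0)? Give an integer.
Answer: 1

Derivation:
Path from root to J: H -> J
Depth = number of edges = 1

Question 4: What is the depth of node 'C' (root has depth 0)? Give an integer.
Answer: 5

Derivation:
Path from root to C: H -> G -> F -> E -> D -> C
Depth = number of edges = 5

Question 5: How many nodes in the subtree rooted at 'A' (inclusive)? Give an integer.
Subtree rooted at A contains: A, B
Count = 2

Answer: 2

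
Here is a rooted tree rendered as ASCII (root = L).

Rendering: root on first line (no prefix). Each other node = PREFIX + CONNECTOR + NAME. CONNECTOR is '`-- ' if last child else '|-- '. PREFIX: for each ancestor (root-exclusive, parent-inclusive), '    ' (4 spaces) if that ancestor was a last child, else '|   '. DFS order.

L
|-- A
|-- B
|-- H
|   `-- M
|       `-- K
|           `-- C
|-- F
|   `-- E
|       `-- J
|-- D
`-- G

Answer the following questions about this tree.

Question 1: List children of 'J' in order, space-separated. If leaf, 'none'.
Answer: none

Derivation:
Node J's children (from adjacency): (leaf)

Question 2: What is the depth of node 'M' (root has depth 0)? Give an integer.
Answer: 2

Derivation:
Path from root to M: L -> H -> M
Depth = number of edges = 2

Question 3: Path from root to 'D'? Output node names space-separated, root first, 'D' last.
Walk down from root: L -> D

Answer: L D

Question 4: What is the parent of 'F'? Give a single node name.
Scan adjacency: F appears as child of L

Answer: L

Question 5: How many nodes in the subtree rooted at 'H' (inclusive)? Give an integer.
Answer: 4

Derivation:
Subtree rooted at H contains: C, H, K, M
Count = 4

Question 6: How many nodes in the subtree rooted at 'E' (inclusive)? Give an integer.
Answer: 2

Derivation:
Subtree rooted at E contains: E, J
Count = 2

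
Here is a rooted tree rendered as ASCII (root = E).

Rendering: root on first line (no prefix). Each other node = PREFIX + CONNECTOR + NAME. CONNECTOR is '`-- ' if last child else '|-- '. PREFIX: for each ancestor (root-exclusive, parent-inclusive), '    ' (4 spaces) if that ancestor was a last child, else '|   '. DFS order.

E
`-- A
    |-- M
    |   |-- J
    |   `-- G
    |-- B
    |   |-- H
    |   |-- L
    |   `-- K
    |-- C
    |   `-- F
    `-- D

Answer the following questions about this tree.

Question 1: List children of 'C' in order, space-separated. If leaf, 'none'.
Node C's children (from adjacency): F

Answer: F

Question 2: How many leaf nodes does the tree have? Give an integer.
Answer: 7

Derivation:
Leaves (nodes with no children): D, F, G, H, J, K, L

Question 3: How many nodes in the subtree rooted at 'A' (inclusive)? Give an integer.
Subtree rooted at A contains: A, B, C, D, F, G, H, J, K, L, M
Count = 11

Answer: 11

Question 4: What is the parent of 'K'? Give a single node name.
Scan adjacency: K appears as child of B

Answer: B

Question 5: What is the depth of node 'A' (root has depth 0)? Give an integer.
Path from root to A: E -> A
Depth = number of edges = 1

Answer: 1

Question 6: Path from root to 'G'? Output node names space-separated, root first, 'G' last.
Walk down from root: E -> A -> M -> G

Answer: E A M G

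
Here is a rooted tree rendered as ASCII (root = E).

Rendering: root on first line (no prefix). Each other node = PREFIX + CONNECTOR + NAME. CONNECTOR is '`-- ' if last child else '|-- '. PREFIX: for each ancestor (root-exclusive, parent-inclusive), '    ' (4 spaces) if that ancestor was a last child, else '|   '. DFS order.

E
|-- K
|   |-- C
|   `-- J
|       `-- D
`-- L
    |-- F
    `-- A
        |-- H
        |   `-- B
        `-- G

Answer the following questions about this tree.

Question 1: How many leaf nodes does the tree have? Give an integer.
Answer: 5

Derivation:
Leaves (nodes with no children): B, C, D, F, G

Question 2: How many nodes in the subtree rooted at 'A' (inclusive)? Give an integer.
Subtree rooted at A contains: A, B, G, H
Count = 4

Answer: 4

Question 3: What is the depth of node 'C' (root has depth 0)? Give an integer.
Path from root to C: E -> K -> C
Depth = number of edges = 2

Answer: 2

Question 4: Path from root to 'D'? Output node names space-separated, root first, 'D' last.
Walk down from root: E -> K -> J -> D

Answer: E K J D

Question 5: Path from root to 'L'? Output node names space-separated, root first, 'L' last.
Answer: E L

Derivation:
Walk down from root: E -> L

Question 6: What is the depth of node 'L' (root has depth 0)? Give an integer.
Answer: 1

Derivation:
Path from root to L: E -> L
Depth = number of edges = 1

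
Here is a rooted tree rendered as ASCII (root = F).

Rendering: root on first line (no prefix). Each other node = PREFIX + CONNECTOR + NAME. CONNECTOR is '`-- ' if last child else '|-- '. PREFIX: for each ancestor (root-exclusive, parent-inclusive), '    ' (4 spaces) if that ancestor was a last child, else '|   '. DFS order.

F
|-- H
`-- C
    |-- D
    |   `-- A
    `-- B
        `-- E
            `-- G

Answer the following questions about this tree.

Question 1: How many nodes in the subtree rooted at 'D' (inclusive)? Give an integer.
Answer: 2

Derivation:
Subtree rooted at D contains: A, D
Count = 2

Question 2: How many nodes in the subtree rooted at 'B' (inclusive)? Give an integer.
Subtree rooted at B contains: B, E, G
Count = 3

Answer: 3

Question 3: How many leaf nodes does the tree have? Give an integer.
Leaves (nodes with no children): A, G, H

Answer: 3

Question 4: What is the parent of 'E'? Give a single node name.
Scan adjacency: E appears as child of B

Answer: B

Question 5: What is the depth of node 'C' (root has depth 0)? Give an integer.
Path from root to C: F -> C
Depth = number of edges = 1

Answer: 1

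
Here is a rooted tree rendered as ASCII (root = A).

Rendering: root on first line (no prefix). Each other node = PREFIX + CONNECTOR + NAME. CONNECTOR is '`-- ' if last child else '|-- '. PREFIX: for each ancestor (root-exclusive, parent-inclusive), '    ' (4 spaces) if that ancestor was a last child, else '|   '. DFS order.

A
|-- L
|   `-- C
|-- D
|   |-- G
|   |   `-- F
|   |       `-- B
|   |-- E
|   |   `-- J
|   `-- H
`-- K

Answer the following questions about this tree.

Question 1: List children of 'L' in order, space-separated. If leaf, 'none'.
Node L's children (from adjacency): C

Answer: C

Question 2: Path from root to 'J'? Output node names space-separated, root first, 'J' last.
Walk down from root: A -> D -> E -> J

Answer: A D E J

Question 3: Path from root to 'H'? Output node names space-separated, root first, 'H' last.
Answer: A D H

Derivation:
Walk down from root: A -> D -> H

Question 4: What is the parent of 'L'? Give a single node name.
Answer: A

Derivation:
Scan adjacency: L appears as child of A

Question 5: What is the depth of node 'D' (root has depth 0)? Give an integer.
Path from root to D: A -> D
Depth = number of edges = 1

Answer: 1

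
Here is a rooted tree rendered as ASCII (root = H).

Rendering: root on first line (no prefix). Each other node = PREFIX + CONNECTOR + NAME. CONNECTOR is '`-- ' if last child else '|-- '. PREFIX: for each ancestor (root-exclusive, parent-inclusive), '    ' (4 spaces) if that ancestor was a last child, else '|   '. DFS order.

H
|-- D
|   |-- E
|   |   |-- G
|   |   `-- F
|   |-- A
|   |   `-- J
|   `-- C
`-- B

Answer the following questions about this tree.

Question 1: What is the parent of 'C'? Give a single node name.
Answer: D

Derivation:
Scan adjacency: C appears as child of D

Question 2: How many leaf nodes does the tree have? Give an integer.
Leaves (nodes with no children): B, C, F, G, J

Answer: 5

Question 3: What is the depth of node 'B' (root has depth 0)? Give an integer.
Answer: 1

Derivation:
Path from root to B: H -> B
Depth = number of edges = 1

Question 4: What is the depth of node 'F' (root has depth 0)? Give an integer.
Answer: 3

Derivation:
Path from root to F: H -> D -> E -> F
Depth = number of edges = 3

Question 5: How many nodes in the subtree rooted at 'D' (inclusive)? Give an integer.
Subtree rooted at D contains: A, C, D, E, F, G, J
Count = 7

Answer: 7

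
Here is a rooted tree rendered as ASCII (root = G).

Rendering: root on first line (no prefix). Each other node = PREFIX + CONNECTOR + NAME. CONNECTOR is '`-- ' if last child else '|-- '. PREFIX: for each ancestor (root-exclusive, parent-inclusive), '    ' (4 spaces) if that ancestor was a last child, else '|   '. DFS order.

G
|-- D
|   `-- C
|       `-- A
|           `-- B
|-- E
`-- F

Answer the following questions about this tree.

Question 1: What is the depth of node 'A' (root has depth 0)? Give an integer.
Answer: 3

Derivation:
Path from root to A: G -> D -> C -> A
Depth = number of edges = 3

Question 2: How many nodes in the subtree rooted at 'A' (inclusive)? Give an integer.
Answer: 2

Derivation:
Subtree rooted at A contains: A, B
Count = 2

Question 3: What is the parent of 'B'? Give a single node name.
Scan adjacency: B appears as child of A

Answer: A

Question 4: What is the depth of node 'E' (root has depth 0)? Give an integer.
Path from root to E: G -> E
Depth = number of edges = 1

Answer: 1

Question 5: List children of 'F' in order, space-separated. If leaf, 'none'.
Answer: none

Derivation:
Node F's children (from adjacency): (leaf)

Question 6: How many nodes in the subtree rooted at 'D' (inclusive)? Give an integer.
Subtree rooted at D contains: A, B, C, D
Count = 4

Answer: 4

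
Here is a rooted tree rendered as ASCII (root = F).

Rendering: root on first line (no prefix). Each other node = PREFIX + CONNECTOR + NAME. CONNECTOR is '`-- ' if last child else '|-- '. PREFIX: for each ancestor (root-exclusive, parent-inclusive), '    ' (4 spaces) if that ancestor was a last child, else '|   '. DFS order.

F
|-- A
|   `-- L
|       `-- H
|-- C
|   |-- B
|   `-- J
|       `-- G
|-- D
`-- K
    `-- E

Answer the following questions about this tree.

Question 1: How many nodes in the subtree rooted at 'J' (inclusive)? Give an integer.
Subtree rooted at J contains: G, J
Count = 2

Answer: 2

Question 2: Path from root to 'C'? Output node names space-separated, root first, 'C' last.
Walk down from root: F -> C

Answer: F C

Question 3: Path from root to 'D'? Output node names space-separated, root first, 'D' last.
Answer: F D

Derivation:
Walk down from root: F -> D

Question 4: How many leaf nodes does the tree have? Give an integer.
Answer: 5

Derivation:
Leaves (nodes with no children): B, D, E, G, H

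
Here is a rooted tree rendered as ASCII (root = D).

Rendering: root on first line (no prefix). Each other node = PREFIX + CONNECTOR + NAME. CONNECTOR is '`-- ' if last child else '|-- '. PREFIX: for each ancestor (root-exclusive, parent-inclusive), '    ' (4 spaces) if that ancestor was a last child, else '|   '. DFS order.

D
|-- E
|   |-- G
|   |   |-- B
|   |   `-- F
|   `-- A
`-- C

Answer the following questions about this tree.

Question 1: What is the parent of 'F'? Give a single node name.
Scan adjacency: F appears as child of G

Answer: G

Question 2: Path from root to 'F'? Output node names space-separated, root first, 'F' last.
Walk down from root: D -> E -> G -> F

Answer: D E G F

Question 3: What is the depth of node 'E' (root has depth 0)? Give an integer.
Answer: 1

Derivation:
Path from root to E: D -> E
Depth = number of edges = 1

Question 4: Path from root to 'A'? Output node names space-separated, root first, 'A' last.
Answer: D E A

Derivation:
Walk down from root: D -> E -> A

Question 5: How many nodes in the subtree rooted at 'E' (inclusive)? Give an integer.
Answer: 5

Derivation:
Subtree rooted at E contains: A, B, E, F, G
Count = 5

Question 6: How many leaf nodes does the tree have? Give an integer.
Leaves (nodes with no children): A, B, C, F

Answer: 4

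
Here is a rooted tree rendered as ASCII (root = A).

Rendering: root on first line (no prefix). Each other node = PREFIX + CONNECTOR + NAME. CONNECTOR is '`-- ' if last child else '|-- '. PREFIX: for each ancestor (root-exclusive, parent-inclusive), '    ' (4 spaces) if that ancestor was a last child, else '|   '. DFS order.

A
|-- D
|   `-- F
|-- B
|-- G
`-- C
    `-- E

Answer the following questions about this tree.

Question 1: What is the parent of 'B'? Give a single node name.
Scan adjacency: B appears as child of A

Answer: A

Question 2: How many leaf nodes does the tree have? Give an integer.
Leaves (nodes with no children): B, E, F, G

Answer: 4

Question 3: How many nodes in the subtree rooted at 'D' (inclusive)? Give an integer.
Subtree rooted at D contains: D, F
Count = 2

Answer: 2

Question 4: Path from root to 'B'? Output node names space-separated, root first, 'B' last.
Answer: A B

Derivation:
Walk down from root: A -> B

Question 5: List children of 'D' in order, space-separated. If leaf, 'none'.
Answer: F

Derivation:
Node D's children (from adjacency): F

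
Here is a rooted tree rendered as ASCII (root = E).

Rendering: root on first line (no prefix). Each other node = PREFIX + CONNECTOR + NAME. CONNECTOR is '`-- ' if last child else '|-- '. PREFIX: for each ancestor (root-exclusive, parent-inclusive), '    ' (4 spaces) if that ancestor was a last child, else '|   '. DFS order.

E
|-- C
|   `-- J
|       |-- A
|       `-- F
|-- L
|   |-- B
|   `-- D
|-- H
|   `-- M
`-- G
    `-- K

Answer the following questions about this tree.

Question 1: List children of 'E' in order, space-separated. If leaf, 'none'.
Node E's children (from adjacency): C, L, H, G

Answer: C L H G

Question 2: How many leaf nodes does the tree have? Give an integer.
Leaves (nodes with no children): A, B, D, F, K, M

Answer: 6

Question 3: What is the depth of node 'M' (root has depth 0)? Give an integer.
Path from root to M: E -> H -> M
Depth = number of edges = 2

Answer: 2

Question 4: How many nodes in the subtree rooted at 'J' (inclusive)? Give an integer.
Subtree rooted at J contains: A, F, J
Count = 3

Answer: 3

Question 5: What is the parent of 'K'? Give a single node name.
Scan adjacency: K appears as child of G

Answer: G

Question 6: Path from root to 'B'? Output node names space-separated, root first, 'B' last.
Answer: E L B

Derivation:
Walk down from root: E -> L -> B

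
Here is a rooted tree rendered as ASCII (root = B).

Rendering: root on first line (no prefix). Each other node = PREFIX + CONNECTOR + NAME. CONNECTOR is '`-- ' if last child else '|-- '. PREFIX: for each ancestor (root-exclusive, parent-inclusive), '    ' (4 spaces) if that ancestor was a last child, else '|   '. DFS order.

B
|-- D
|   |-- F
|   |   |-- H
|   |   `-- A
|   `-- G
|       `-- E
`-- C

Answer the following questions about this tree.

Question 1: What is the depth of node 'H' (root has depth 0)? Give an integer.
Answer: 3

Derivation:
Path from root to H: B -> D -> F -> H
Depth = number of edges = 3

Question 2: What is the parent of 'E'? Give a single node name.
Scan adjacency: E appears as child of G

Answer: G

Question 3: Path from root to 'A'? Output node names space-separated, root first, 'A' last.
Answer: B D F A

Derivation:
Walk down from root: B -> D -> F -> A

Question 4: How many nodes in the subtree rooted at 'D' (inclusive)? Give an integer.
Subtree rooted at D contains: A, D, E, F, G, H
Count = 6

Answer: 6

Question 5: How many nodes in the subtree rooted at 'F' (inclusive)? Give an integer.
Answer: 3

Derivation:
Subtree rooted at F contains: A, F, H
Count = 3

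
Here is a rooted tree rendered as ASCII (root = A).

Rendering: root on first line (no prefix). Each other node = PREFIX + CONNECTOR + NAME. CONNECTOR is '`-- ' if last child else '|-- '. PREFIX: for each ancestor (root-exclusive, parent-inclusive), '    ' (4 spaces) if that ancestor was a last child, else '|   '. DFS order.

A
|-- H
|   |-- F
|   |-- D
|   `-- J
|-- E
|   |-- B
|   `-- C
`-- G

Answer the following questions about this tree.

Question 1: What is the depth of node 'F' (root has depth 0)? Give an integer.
Answer: 2

Derivation:
Path from root to F: A -> H -> F
Depth = number of edges = 2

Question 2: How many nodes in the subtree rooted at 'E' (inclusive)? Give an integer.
Answer: 3

Derivation:
Subtree rooted at E contains: B, C, E
Count = 3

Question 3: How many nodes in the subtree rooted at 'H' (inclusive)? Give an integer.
Answer: 4

Derivation:
Subtree rooted at H contains: D, F, H, J
Count = 4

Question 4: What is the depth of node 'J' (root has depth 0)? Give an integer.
Path from root to J: A -> H -> J
Depth = number of edges = 2

Answer: 2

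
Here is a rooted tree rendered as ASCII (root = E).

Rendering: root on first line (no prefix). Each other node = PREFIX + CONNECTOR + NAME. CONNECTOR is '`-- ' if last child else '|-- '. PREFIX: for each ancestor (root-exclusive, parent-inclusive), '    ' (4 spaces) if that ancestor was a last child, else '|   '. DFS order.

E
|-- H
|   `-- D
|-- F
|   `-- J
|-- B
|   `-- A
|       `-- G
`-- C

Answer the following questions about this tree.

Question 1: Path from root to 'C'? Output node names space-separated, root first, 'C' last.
Walk down from root: E -> C

Answer: E C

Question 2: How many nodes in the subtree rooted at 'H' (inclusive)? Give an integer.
Subtree rooted at H contains: D, H
Count = 2

Answer: 2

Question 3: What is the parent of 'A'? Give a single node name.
Scan adjacency: A appears as child of B

Answer: B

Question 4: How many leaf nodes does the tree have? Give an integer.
Leaves (nodes with no children): C, D, G, J

Answer: 4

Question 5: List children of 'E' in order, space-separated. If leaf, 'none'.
Node E's children (from adjacency): H, F, B, C

Answer: H F B C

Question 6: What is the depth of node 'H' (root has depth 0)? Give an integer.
Path from root to H: E -> H
Depth = number of edges = 1

Answer: 1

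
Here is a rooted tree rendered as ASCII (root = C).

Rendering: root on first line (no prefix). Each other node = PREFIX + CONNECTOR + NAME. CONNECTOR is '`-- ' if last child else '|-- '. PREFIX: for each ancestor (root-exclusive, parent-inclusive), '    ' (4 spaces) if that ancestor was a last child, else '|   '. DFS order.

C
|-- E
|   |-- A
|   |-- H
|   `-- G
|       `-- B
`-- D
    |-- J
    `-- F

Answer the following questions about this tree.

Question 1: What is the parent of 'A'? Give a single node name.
Answer: E

Derivation:
Scan adjacency: A appears as child of E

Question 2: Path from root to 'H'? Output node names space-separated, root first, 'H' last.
Answer: C E H

Derivation:
Walk down from root: C -> E -> H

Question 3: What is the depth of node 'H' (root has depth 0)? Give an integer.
Answer: 2

Derivation:
Path from root to H: C -> E -> H
Depth = number of edges = 2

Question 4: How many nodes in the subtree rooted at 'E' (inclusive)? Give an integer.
Answer: 5

Derivation:
Subtree rooted at E contains: A, B, E, G, H
Count = 5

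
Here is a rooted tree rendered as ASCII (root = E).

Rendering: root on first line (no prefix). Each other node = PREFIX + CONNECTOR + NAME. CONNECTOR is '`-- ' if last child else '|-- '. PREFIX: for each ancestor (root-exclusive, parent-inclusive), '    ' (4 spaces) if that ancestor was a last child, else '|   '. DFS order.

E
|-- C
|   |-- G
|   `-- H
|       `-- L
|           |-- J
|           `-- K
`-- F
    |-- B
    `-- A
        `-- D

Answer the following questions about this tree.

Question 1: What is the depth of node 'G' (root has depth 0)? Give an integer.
Answer: 2

Derivation:
Path from root to G: E -> C -> G
Depth = number of edges = 2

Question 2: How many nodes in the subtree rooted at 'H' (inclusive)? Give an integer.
Subtree rooted at H contains: H, J, K, L
Count = 4

Answer: 4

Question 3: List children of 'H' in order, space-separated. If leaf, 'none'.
Answer: L

Derivation:
Node H's children (from adjacency): L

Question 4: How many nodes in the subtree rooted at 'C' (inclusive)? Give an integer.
Answer: 6

Derivation:
Subtree rooted at C contains: C, G, H, J, K, L
Count = 6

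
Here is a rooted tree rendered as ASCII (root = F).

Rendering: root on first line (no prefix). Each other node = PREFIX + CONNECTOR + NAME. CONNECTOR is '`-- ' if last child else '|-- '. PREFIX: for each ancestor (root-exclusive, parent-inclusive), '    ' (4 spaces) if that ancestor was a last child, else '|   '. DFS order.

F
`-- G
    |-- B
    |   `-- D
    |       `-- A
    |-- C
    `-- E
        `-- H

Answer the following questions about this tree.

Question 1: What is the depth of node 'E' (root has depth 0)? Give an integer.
Path from root to E: F -> G -> E
Depth = number of edges = 2

Answer: 2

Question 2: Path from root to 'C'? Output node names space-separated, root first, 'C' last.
Walk down from root: F -> G -> C

Answer: F G C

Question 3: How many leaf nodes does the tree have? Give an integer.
Answer: 3

Derivation:
Leaves (nodes with no children): A, C, H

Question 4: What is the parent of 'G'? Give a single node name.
Scan adjacency: G appears as child of F

Answer: F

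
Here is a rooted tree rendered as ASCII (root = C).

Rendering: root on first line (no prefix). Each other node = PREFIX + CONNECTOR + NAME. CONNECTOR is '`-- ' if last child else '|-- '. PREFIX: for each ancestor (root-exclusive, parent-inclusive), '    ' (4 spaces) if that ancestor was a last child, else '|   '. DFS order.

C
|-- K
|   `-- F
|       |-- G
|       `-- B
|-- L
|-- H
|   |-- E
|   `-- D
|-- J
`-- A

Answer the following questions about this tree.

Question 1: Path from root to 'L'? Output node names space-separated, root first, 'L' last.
Answer: C L

Derivation:
Walk down from root: C -> L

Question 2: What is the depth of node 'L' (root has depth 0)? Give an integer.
Answer: 1

Derivation:
Path from root to L: C -> L
Depth = number of edges = 1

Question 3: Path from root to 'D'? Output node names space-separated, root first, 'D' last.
Walk down from root: C -> H -> D

Answer: C H D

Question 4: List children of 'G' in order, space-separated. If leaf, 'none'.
Answer: none

Derivation:
Node G's children (from adjacency): (leaf)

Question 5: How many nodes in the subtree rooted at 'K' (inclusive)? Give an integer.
Answer: 4

Derivation:
Subtree rooted at K contains: B, F, G, K
Count = 4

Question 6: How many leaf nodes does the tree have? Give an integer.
Leaves (nodes with no children): A, B, D, E, G, J, L

Answer: 7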